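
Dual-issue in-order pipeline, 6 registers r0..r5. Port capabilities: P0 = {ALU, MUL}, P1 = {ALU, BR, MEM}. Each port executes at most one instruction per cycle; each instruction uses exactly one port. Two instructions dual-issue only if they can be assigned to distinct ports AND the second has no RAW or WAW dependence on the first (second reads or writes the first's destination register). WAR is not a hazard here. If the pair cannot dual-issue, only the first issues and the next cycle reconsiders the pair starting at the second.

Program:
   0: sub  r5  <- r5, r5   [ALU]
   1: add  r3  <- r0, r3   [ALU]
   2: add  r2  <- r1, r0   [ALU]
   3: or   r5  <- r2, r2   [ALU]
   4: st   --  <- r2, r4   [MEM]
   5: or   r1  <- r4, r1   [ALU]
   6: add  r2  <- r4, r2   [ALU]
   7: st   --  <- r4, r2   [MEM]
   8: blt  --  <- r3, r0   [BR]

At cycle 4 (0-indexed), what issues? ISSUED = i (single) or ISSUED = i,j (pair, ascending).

ISSUED = 7

#0 head=0: sub+add i0/i1 2-wide
#1 head=2: add i2 RAW r2
#2 head=3: or+st i3/i4 2-wide
#3 head=5: or+add i5/i6 2-wide
#4 head=7: st i7 no-port MEM/BR
#5 head=8: blt i8 tail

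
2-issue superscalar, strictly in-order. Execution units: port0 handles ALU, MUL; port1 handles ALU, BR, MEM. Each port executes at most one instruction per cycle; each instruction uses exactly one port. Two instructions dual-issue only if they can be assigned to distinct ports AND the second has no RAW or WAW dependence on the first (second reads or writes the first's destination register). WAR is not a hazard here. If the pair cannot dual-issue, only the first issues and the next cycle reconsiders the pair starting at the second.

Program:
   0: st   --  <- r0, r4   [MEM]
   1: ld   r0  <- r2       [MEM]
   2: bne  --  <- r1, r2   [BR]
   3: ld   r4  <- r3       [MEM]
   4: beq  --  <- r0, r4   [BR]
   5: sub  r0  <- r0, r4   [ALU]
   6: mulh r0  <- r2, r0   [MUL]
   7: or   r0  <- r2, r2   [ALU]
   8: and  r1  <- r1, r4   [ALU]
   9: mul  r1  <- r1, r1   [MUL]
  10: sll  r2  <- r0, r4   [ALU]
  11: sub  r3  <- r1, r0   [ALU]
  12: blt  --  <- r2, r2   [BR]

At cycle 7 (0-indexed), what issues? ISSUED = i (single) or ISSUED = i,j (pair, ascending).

  cy0 -> i0 (st.MEM) no-port MEM/MEM
  cy1 -> i1 (ld.MEM) no-port MEM/BR
  cy2 -> i2 (bne.BR) no-port BR/MEM
  cy3 -> i3 (ld.MEM) no-port MEM/BR
  cy4 -> i4+i5 (beq.BR/sub.ALU) 2-wide
  cy5 -> i6 (mulh.MUL) WAW r0
  cy6 -> i7+i8 (or.ALU/and.ALU) 2-wide
  cy7 -> i9+i10 (mul.MUL/sll.ALU) 2-wide
  cy8 -> i11+i12 (sub.ALU/blt.BR) 2-wide

ISSUED = 9,10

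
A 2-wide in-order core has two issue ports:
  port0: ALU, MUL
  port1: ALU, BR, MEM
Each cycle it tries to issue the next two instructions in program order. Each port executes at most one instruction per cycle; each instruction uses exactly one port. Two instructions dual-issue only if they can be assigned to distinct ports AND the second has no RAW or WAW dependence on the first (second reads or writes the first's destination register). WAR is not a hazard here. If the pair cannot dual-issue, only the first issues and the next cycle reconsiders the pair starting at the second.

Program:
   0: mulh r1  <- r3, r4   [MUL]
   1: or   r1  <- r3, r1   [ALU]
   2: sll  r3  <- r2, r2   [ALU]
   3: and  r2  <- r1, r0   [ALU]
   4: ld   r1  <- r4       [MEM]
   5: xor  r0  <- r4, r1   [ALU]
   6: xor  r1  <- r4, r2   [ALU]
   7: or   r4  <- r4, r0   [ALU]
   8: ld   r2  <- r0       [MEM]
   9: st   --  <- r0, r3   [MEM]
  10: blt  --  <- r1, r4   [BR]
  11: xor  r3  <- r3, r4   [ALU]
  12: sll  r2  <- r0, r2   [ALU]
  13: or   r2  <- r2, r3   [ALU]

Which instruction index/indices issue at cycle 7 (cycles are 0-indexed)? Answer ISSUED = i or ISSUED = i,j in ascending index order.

0. mulh.MUL @i0  | RAW+WAW r1
1. or.ALU;sll.ALU @i1&i2  | dual
2. and.ALU;ld.MEM @i3&i4  | dual
3. xor.ALU;xor.ALU @i5&i6  | dual
4. or.ALU;ld.MEM @i7&i8  | dual
5. st.MEM @i9  | no-port MEM/BR
6. blt.BR;xor.ALU @i10&i11  | dual
7. sll.ALU @i12  | RAW+WAW r2
8. or.ALU @i13  | tail

ISSUED = 12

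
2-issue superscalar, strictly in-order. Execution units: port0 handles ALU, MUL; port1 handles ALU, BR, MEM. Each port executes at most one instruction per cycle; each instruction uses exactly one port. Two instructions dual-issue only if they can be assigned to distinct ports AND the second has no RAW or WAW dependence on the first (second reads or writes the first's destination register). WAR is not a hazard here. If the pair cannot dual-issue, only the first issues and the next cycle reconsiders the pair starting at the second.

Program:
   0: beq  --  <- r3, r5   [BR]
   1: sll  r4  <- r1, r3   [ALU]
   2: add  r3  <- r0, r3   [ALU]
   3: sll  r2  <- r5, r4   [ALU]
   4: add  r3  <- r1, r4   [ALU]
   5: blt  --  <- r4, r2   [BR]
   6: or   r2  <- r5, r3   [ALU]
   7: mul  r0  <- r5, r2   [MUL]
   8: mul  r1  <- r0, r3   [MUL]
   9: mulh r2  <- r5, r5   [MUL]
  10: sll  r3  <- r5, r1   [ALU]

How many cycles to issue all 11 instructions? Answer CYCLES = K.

CYCLES = 7

0. beq sll @i0/i1  | pair
1. add sll @i2/i3  | pair
2. add blt @i4/i5  | pair
3. or @i6  | RAW r2
4. mul @i7  | no-port MUL/MUL
5. mul @i8  | no-port MUL/MUL
6. mulh sll @i9/i10  | pair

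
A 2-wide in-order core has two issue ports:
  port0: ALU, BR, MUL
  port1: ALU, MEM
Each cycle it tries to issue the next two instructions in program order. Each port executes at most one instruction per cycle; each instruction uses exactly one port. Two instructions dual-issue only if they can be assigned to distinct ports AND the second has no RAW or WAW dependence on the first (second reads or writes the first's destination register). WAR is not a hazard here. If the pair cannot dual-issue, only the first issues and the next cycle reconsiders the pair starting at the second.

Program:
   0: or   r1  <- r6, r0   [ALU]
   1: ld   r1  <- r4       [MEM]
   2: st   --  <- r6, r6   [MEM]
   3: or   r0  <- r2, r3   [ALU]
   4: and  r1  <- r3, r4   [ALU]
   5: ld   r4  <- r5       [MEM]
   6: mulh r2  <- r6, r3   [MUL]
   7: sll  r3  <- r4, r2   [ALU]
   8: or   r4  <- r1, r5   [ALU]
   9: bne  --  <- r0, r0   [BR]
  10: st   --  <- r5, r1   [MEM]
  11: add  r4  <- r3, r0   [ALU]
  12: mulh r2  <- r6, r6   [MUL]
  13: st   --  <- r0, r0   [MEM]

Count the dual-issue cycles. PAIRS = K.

PAIRS = 5

#0 head=0: or i0 WAW r1
#1 head=1: ld i1 no-port MEM/MEM
#2 head=2: st;or i2/i3 pair
#3 head=4: and;ld i4/i5 pair
#4 head=6: mulh i6 RAW r2
#5 head=7: sll;or i7/i8 pair
#6 head=9: bne;st i9/i10 pair
#7 head=11: add;mulh i11/i12 pair
#8 head=13: st i13 tail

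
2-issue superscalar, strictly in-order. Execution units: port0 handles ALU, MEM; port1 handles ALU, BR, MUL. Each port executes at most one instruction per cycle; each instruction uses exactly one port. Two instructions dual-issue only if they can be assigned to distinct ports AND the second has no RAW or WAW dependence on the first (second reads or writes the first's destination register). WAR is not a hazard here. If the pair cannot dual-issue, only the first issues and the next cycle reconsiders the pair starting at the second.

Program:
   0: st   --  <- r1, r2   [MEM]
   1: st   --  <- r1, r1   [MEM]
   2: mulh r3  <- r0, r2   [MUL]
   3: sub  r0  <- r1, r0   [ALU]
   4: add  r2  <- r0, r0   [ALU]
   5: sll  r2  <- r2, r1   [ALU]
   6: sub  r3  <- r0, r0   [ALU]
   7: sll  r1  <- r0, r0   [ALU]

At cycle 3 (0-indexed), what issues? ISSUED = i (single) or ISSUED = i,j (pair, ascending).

ISSUED = 4

[0] i0  st.MEM  -- no-port MEM/MEM
[1] i1&i2  st.MEM+mulh.MUL  -- 2-wide
[2] i3  sub.ALU  -- RAW r0
[3] i4  add.ALU  -- RAW+WAW r2
[4] i5&i6  sll.ALU+sub.ALU  -- 2-wide
[5] i7  sll.ALU  -- tail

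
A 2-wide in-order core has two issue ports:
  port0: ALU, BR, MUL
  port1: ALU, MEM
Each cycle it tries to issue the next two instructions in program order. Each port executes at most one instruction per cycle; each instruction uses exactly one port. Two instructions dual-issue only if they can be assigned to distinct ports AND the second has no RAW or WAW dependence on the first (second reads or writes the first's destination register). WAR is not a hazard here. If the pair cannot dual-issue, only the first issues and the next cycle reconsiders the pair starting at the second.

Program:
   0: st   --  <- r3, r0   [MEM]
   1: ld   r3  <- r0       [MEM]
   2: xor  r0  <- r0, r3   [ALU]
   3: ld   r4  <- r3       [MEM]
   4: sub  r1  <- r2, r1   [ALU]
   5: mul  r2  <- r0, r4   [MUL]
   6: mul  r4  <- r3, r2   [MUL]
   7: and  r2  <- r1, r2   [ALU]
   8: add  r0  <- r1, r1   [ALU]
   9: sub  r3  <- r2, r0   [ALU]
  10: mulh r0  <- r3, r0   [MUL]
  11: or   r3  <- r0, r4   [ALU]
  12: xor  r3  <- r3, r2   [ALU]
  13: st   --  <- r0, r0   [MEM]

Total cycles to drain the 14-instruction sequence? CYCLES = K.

[0] i0  st.MEM  -- no-port MEM/MEM
[1] i1  ld.MEM  -- RAW r3
[2] i2+i3  xor.ALU/ld.MEM  -- 2-wide
[3] i4+i5  sub.ALU/mul.MUL  -- 2-wide
[4] i6+i7  mul.MUL/and.ALU  -- 2-wide
[5] i8  add.ALU  -- RAW r0
[6] i9  sub.ALU  -- RAW r3
[7] i10  mulh.MUL  -- RAW r0
[8] i11  or.ALU  -- RAW+WAW r3
[9] i12+i13  xor.ALU/st.MEM  -- 2-wide

CYCLES = 10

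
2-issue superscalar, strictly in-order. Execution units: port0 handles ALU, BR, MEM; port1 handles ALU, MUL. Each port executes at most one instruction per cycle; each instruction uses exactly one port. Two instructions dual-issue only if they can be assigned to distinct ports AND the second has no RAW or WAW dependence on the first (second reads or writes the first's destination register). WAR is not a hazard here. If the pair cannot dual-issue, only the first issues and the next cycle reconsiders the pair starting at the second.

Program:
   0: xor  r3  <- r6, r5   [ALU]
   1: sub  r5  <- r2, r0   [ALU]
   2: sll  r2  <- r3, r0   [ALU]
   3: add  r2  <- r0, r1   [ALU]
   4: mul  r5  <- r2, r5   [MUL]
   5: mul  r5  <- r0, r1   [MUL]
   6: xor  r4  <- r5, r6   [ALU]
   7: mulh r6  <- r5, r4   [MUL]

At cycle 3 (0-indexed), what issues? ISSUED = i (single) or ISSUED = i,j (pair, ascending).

ISSUED = 4

c0: i0/i1 xor+sub  2-wide
c1: i2 sll  WAW r2
c2: i3 add  RAW r2
c3: i4 mul  no-port MUL/MUL
c4: i5 mul  RAW r5
c5: i6 xor  RAW r4
c6: i7 mulh  tail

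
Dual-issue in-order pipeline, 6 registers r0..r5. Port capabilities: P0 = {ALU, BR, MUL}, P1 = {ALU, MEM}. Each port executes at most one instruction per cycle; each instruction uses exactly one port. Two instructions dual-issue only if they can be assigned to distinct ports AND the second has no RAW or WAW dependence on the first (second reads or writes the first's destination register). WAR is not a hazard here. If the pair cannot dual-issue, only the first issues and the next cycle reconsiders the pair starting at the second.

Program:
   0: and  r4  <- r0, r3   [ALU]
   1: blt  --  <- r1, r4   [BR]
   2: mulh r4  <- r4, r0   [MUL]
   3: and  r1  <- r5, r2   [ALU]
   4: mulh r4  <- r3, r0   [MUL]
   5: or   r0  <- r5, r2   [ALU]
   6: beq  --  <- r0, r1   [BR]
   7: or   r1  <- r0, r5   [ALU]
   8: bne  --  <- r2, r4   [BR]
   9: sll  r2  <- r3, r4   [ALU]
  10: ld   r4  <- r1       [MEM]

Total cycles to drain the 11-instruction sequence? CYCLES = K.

CYCLES = 7

  cy0 -> i0 (and.ALU) RAW r4
  cy1 -> i1 (blt.BR) no-port BR/MUL
  cy2 -> i2&i3 (mulh.MUL/and.ALU) dual
  cy3 -> i4&i5 (mulh.MUL/or.ALU) dual
  cy4 -> i6&i7 (beq.BR/or.ALU) dual
  cy5 -> i8&i9 (bne.BR/sll.ALU) dual
  cy6 -> i10 (ld.MEM) tail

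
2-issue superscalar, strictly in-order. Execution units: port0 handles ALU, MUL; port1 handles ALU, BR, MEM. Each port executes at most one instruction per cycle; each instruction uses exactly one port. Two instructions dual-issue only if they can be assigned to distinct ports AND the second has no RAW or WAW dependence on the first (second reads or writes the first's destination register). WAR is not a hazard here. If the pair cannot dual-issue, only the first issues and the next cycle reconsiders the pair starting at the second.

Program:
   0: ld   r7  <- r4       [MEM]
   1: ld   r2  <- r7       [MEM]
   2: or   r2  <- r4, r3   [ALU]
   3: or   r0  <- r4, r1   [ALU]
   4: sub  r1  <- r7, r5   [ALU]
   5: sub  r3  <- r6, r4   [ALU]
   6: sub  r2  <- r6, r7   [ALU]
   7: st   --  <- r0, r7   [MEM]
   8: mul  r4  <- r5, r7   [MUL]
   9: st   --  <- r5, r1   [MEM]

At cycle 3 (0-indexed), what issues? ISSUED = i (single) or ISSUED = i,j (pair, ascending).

[0] i0  ld  -- no-port MEM/MEM
[1] i1  ld  -- WAW r2
[2] i2,i3  or/or  -- pair
[3] i4,i5  sub/sub  -- pair
[4] i6,i7  sub/st  -- pair
[5] i8,i9  mul/st  -- pair

ISSUED = 4,5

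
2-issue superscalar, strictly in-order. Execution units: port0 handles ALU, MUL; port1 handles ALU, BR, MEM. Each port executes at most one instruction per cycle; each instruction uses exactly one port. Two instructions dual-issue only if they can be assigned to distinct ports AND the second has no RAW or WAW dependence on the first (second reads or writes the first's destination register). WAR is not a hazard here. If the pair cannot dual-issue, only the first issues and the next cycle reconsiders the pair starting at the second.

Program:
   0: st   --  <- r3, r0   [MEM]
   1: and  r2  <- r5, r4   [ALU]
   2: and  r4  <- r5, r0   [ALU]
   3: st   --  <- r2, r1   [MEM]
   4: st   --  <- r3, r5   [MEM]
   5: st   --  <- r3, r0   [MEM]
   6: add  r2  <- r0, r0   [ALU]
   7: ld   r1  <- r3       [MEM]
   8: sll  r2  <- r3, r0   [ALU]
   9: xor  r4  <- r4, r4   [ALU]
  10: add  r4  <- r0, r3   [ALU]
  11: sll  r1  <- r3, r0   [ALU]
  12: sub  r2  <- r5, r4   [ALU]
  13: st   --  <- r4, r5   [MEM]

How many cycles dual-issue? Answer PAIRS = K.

t=0 i0/i1:st+and ; pair
t=1 i2/i3:and+st ; pair
t=2 i4:st ; no-port MEM/MEM
t=3 i5/i6:st+add ; pair
t=4 i7/i8:ld+sll ; pair
t=5 i9:xor ; WAW r4
t=6 i10/i11:add+sll ; pair
t=7 i12/i13:sub+st ; pair

PAIRS = 6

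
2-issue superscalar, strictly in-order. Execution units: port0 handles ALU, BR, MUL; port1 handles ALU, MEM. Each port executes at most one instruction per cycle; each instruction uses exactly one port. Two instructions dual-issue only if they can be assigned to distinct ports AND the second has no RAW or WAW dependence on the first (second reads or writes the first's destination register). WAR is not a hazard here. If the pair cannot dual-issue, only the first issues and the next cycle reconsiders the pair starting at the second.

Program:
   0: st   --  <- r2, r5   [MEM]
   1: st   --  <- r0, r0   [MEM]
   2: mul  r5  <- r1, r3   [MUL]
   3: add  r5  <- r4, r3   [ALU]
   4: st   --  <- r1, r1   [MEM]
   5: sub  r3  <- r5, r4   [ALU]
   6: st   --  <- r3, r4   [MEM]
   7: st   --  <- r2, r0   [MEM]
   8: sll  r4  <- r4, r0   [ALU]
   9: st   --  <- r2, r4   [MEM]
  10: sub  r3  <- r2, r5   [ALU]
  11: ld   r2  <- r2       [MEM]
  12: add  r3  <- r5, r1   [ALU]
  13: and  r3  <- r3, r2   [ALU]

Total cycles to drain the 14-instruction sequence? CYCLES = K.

CYCLES = 9

  cy0 -> i0 (st.MEM) no-port MEM/MEM
  cy1 -> i1/i2 (st.MEM/mul.MUL) pair
  cy2 -> i3/i4 (add.ALU/st.MEM) pair
  cy3 -> i5 (sub.ALU) RAW r3
  cy4 -> i6 (st.MEM) no-port MEM/MEM
  cy5 -> i7/i8 (st.MEM/sll.ALU) pair
  cy6 -> i9/i10 (st.MEM/sub.ALU) pair
  cy7 -> i11/i12 (ld.MEM/add.ALU) pair
  cy8 -> i13 (and.ALU) tail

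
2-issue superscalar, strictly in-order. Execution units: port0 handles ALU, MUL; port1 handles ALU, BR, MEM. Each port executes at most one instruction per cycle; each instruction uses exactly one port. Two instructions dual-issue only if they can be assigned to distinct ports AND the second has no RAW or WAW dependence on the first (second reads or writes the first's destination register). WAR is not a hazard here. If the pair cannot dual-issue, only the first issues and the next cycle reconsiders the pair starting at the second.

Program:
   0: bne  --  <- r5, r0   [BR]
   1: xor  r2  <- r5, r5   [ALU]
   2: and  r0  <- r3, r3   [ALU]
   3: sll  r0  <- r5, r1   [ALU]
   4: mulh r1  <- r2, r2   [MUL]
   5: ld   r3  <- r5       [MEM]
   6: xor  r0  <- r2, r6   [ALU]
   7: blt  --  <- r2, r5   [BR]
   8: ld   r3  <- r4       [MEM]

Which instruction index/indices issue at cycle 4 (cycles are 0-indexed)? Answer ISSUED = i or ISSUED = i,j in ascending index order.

ISSUED = 7

t=0 i0+i1:bne.BR xor.ALU ; 2-wide
t=1 i2:and.ALU ; WAW r0
t=2 i3+i4:sll.ALU mulh.MUL ; 2-wide
t=3 i5+i6:ld.MEM xor.ALU ; 2-wide
t=4 i7:blt.BR ; no-port BR/MEM
t=5 i8:ld.MEM ; tail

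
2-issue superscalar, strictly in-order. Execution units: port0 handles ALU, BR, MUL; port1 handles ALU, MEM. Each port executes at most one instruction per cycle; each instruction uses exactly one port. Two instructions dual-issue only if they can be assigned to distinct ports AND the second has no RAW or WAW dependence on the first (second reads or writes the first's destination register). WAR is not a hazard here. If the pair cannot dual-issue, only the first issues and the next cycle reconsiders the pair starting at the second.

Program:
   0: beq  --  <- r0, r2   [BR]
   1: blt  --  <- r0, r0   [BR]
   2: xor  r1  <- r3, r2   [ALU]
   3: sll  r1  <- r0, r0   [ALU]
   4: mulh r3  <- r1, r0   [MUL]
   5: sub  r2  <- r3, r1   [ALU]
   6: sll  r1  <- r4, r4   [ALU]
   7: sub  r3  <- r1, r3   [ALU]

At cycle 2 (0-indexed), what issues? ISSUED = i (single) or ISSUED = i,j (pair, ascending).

ISSUED = 3

  cy0 -> i0 (beq.BR) no-port BR/BR
  cy1 -> i1/i2 (blt.BR xor.ALU) dual
  cy2 -> i3 (sll.ALU) RAW r1
  cy3 -> i4 (mulh.MUL) RAW r3
  cy4 -> i5/i6 (sub.ALU sll.ALU) dual
  cy5 -> i7 (sub.ALU) tail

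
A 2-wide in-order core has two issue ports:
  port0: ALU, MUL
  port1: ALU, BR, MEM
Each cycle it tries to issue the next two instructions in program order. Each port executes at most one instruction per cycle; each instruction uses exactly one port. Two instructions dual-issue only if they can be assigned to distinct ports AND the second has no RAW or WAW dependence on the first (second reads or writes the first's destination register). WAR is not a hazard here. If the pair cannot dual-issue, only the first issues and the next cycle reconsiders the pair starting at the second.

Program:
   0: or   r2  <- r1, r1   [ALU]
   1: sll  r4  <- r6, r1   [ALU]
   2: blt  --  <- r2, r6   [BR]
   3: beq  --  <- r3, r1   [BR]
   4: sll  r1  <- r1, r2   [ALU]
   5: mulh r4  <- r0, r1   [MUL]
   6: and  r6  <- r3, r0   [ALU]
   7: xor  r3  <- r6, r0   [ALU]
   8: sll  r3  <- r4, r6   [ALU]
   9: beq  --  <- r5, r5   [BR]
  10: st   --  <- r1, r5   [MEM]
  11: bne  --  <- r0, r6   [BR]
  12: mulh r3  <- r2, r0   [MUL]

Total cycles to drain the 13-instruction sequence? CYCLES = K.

t=0 i0/i1:or+sll ; pair
t=1 i2:blt ; no-port BR/BR
t=2 i3/i4:beq+sll ; pair
t=3 i5/i6:mulh+and ; pair
t=4 i7:xor ; WAW r3
t=5 i8/i9:sll+beq ; pair
t=6 i10:st ; no-port MEM/BR
t=7 i11/i12:bne+mulh ; pair

CYCLES = 8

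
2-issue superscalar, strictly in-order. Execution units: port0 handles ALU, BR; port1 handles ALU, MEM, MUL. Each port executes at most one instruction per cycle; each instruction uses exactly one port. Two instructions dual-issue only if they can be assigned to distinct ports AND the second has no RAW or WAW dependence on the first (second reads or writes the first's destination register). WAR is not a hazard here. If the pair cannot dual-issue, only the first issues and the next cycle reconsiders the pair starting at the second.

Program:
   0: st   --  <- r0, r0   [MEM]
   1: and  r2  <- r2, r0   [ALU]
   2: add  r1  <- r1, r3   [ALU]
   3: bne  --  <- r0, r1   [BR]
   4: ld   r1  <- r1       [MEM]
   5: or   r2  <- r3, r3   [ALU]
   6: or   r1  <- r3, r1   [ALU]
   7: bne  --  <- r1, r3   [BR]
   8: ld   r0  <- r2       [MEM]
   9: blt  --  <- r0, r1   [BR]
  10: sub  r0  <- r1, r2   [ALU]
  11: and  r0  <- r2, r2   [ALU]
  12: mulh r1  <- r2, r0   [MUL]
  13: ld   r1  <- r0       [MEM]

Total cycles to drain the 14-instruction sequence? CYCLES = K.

CYCLES = 9

c0: i0+i1 st/and  dual
c1: i2 add  RAW r1
c2: i3+i4 bne/ld  dual
c3: i5+i6 or/or  dual
c4: i7+i8 bne/ld  dual
c5: i9+i10 blt/sub  dual
c6: i11 and  RAW r0
c7: i12 mulh  no-port MUL/MEM
c8: i13 ld  tail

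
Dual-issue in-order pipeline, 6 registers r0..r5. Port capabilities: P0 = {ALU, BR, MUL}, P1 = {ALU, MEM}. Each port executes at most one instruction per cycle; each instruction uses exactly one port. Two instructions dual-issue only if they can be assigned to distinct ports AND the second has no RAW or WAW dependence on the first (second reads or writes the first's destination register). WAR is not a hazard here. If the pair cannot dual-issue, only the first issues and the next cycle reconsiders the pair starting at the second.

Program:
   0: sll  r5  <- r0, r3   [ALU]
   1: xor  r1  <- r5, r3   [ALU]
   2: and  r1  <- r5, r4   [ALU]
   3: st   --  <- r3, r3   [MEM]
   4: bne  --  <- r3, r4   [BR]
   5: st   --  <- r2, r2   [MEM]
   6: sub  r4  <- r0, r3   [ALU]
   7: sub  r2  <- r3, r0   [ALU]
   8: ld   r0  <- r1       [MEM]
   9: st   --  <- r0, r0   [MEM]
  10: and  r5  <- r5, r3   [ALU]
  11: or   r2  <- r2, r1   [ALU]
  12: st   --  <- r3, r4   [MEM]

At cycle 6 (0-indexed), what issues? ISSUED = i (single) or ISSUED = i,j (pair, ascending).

ISSUED = 9,10

0. sll @i0  | RAW r5
1. xor @i1  | WAW r1
2. and+st @i2/i3  | 2-wide
3. bne+st @i4/i5  | 2-wide
4. sub+sub @i6/i7  | 2-wide
5. ld @i8  | no-port MEM/MEM
6. st+and @i9/i10  | 2-wide
7. or+st @i11/i12  | 2-wide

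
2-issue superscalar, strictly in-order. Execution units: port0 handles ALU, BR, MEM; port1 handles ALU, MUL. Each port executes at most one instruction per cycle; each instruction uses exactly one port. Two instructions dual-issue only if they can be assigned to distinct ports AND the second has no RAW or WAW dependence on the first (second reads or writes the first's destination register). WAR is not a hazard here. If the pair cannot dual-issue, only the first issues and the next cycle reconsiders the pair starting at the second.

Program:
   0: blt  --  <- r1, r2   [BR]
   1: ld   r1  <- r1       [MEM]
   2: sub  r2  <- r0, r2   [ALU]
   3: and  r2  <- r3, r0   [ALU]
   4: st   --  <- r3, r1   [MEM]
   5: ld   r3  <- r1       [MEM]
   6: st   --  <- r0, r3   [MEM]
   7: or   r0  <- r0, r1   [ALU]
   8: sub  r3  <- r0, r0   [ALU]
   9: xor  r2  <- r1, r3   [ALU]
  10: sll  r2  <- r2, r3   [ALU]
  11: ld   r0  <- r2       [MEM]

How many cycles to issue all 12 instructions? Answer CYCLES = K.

[0] i0  blt  -- no-port BR/MEM
[1] i1/i2  ld;sub  -- pair
[2] i3/i4  and;st  -- pair
[3] i5  ld  -- no-port MEM/MEM
[4] i6/i7  st;or  -- pair
[5] i8  sub  -- RAW r3
[6] i9  xor  -- RAW+WAW r2
[7] i10  sll  -- RAW r2
[8] i11  ld  -- tail

CYCLES = 9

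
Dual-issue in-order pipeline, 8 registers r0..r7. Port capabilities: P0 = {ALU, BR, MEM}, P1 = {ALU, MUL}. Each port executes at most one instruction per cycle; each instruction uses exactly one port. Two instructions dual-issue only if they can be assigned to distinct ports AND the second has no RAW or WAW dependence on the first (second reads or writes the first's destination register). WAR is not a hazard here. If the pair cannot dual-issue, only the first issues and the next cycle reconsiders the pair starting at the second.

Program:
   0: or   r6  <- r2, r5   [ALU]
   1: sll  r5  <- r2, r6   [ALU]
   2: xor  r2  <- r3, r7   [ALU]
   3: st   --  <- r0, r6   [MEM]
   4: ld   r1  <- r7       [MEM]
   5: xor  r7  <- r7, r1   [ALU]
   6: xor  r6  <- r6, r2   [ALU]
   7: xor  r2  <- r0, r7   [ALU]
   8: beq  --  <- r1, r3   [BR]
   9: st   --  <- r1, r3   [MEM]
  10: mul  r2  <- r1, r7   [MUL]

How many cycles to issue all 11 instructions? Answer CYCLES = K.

CYCLES = 7

  cy0 -> i0 (or.ALU) RAW r6
  cy1 -> i1,i2 (sll.ALU;xor.ALU) dual
  cy2 -> i3 (st.MEM) no-port MEM/MEM
  cy3 -> i4 (ld.MEM) RAW r1
  cy4 -> i5,i6 (xor.ALU;xor.ALU) dual
  cy5 -> i7,i8 (xor.ALU;beq.BR) dual
  cy6 -> i9,i10 (st.MEM;mul.MUL) dual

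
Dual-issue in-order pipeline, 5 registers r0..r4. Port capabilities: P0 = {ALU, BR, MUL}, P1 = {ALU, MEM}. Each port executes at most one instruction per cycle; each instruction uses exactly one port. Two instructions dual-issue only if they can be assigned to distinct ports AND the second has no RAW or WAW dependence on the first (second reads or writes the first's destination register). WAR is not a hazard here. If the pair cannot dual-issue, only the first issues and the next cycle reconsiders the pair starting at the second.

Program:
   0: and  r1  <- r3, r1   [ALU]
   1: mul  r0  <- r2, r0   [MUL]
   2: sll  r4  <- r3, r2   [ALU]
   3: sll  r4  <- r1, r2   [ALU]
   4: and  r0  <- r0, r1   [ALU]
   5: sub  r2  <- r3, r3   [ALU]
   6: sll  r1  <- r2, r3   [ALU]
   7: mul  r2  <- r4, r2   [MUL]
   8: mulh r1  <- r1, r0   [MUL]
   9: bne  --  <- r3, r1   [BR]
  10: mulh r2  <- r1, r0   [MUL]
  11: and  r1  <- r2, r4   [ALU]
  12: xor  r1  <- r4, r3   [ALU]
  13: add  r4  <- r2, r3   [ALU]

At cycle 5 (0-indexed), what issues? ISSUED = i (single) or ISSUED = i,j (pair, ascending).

ISSUED = 8

[0] i0/i1  and;mul  -- pair
[1] i2  sll  -- WAW r4
[2] i3/i4  sll;and  -- pair
[3] i5  sub  -- RAW r2
[4] i6/i7  sll;mul  -- pair
[5] i8  mulh  -- no-port MUL/BR
[6] i9  bne  -- no-port BR/MUL
[7] i10  mulh  -- RAW r2
[8] i11  and  -- WAW r1
[9] i12/i13  xor;add  -- pair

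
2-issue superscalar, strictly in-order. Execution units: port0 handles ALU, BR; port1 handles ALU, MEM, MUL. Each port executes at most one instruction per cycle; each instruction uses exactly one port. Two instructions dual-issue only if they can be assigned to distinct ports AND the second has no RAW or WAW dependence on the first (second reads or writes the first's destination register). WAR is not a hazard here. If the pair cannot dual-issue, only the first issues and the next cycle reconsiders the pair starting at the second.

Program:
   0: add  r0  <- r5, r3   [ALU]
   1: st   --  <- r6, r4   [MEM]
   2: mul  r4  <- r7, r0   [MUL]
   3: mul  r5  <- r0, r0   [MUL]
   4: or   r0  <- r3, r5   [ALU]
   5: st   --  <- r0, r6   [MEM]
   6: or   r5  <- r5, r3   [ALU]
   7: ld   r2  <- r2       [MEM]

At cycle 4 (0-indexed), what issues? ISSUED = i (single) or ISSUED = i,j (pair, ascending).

ISSUED = 5,6

c0: i0&i1 add.ALU+st.MEM  dual
c1: i2 mul.MUL  no-port MUL/MUL
c2: i3 mul.MUL  RAW r5
c3: i4 or.ALU  RAW r0
c4: i5&i6 st.MEM+or.ALU  dual
c5: i7 ld.MEM  tail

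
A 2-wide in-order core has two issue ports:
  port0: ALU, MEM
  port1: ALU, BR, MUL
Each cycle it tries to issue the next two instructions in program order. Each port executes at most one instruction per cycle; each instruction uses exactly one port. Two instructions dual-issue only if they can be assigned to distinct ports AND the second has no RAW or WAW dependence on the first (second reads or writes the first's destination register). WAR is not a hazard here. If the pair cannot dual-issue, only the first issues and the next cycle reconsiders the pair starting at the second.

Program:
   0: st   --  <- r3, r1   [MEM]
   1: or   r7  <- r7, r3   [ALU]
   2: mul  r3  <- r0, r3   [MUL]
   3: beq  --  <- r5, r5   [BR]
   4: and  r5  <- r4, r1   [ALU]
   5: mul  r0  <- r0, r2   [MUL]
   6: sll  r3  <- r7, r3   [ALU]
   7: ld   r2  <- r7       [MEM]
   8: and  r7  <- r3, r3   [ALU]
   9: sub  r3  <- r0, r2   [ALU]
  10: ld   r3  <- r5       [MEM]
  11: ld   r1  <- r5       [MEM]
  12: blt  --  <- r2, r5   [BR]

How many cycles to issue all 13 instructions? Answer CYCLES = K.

  cy0 -> i0+i1 (st.MEM or.ALU) 2-wide
  cy1 -> i2 (mul.MUL) no-port MUL/BR
  cy2 -> i3+i4 (beq.BR and.ALU) 2-wide
  cy3 -> i5+i6 (mul.MUL sll.ALU) 2-wide
  cy4 -> i7+i8 (ld.MEM and.ALU) 2-wide
  cy5 -> i9 (sub.ALU) WAW r3
  cy6 -> i10 (ld.MEM) no-port MEM/MEM
  cy7 -> i11+i12 (ld.MEM blt.BR) 2-wide

CYCLES = 8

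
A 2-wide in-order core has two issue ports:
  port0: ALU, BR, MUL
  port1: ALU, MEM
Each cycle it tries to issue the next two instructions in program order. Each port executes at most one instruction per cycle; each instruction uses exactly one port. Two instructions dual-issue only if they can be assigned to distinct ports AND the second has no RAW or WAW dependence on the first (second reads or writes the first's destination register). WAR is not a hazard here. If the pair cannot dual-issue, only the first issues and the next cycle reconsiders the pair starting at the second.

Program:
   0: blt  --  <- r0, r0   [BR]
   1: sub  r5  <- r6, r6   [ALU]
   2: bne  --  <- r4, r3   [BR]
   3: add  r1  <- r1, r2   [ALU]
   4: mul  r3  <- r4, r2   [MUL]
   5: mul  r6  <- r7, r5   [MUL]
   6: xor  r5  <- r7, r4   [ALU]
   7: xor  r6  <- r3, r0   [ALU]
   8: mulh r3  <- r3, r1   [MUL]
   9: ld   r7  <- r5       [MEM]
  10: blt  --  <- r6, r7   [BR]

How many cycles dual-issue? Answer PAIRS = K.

PAIRS = 4

#0 head=0: blt/sub i0,i1 dual
#1 head=2: bne/add i2,i3 dual
#2 head=4: mul i4 no-port MUL/MUL
#3 head=5: mul/xor i5,i6 dual
#4 head=7: xor/mulh i7,i8 dual
#5 head=9: ld i9 RAW r7
#6 head=10: blt i10 tail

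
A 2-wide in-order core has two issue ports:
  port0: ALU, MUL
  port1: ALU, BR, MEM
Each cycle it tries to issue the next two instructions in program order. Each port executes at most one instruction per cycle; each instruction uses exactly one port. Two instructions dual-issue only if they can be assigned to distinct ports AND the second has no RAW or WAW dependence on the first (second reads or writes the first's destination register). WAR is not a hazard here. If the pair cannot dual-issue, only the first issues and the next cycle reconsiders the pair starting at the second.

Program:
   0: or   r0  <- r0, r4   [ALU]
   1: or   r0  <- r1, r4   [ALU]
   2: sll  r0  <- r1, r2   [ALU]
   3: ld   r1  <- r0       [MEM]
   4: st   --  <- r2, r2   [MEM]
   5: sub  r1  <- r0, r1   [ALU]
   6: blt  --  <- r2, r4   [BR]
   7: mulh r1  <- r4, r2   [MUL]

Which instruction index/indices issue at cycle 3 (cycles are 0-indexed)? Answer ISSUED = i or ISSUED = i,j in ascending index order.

c0: i0 or.ALU  WAW r0
c1: i1 or.ALU  WAW r0
c2: i2 sll.ALU  RAW r0
c3: i3 ld.MEM  no-port MEM/MEM
c4: i4,i5 st.MEM/sub.ALU  2-wide
c5: i6,i7 blt.BR/mulh.MUL  2-wide

ISSUED = 3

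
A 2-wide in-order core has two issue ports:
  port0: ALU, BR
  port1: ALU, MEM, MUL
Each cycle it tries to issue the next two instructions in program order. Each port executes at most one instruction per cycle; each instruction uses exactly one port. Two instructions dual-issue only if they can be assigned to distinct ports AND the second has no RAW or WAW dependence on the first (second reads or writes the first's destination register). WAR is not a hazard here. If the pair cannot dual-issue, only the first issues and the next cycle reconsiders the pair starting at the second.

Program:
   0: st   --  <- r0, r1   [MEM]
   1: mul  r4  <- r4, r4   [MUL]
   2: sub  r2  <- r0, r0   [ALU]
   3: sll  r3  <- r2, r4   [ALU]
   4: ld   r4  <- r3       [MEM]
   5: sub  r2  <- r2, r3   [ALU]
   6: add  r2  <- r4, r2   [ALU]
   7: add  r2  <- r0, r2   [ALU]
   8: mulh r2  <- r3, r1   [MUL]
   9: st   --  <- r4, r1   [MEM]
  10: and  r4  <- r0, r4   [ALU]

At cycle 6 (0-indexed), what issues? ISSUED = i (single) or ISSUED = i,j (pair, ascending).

0. st @i0  | no-port MEM/MUL
1. mul sub @i1&i2  | pair
2. sll @i3  | RAW r3
3. ld sub @i4&i5  | pair
4. add @i6  | RAW+WAW r2
5. add @i7  | WAW r2
6. mulh @i8  | no-port MUL/MEM
7. st and @i9&i10  | pair

ISSUED = 8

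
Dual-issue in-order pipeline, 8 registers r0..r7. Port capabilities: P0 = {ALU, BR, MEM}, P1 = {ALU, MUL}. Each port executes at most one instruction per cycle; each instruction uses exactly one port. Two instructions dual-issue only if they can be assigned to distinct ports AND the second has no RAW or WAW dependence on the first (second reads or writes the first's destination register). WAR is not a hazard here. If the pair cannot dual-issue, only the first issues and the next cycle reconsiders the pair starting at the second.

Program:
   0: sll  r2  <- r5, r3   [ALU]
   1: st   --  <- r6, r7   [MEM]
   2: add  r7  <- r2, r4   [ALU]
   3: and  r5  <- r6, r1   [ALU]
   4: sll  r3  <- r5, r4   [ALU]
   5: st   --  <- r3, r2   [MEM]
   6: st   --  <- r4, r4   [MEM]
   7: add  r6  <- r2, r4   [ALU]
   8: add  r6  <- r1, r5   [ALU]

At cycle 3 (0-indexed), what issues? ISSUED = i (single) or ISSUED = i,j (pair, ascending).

ISSUED = 5

  cy0 -> i0/i1 (sll+st) 2-wide
  cy1 -> i2/i3 (add+and) 2-wide
  cy2 -> i4 (sll) RAW r3
  cy3 -> i5 (st) no-port MEM/MEM
  cy4 -> i6/i7 (st+add) 2-wide
  cy5 -> i8 (add) tail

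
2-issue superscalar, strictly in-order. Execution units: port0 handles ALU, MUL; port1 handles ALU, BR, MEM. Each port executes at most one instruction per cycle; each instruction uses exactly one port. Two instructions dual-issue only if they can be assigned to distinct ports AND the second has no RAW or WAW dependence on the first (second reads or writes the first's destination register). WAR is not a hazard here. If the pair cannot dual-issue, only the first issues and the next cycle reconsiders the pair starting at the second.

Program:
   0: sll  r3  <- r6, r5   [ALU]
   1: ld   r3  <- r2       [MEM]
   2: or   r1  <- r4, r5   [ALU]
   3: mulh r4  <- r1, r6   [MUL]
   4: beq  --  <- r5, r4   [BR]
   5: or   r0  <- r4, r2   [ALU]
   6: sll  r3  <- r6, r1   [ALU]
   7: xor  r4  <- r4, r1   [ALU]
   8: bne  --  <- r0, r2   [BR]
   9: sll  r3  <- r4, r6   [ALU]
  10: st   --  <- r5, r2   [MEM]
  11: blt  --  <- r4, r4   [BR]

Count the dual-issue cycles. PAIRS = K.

PAIRS = 4

#0 head=0: sll.ALU i0 WAW r3
#1 head=1: ld.MEM;or.ALU i1+i2 dual
#2 head=3: mulh.MUL i3 RAW r4
#3 head=4: beq.BR;or.ALU i4+i5 dual
#4 head=6: sll.ALU;xor.ALU i6+i7 dual
#5 head=8: bne.BR;sll.ALU i8+i9 dual
#6 head=10: st.MEM i10 no-port MEM/BR
#7 head=11: blt.BR i11 tail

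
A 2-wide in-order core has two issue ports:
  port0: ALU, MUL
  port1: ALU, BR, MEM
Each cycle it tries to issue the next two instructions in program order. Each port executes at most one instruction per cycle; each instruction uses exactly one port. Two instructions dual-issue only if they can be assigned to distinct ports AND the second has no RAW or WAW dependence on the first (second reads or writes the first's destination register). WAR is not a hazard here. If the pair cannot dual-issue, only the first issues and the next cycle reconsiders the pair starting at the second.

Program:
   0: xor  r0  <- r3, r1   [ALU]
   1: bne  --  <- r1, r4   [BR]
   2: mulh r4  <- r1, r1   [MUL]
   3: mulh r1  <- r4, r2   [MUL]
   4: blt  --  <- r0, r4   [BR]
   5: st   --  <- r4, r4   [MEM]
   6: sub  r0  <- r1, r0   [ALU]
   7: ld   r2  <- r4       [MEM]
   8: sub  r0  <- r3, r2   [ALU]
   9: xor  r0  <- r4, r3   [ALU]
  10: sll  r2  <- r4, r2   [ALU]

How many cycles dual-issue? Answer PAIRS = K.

PAIRS = 4

t=0 i0+i1:xor bne ; dual
t=1 i2:mulh ; no-port MUL/MUL
t=2 i3+i4:mulh blt ; dual
t=3 i5+i6:st sub ; dual
t=4 i7:ld ; RAW r2
t=5 i8:sub ; WAW r0
t=6 i9+i10:xor sll ; dual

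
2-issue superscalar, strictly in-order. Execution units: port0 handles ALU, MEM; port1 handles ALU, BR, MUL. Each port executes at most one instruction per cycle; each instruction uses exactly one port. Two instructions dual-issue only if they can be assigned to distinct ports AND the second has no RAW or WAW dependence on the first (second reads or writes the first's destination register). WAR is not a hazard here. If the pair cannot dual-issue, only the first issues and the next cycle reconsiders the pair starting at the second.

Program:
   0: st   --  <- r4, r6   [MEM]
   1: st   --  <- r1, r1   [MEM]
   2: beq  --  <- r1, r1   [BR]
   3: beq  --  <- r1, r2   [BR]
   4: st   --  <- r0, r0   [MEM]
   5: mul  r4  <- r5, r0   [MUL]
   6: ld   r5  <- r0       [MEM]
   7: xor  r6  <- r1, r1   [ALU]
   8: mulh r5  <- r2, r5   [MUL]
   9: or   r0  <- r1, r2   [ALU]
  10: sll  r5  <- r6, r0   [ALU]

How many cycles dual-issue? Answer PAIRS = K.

PAIRS = 4

  cy0 -> i0 (st) no-port MEM/MEM
  cy1 -> i1/i2 (st+beq) dual
  cy2 -> i3/i4 (beq+st) dual
  cy3 -> i5/i6 (mul+ld) dual
  cy4 -> i7/i8 (xor+mulh) dual
  cy5 -> i9 (or) RAW r0
  cy6 -> i10 (sll) tail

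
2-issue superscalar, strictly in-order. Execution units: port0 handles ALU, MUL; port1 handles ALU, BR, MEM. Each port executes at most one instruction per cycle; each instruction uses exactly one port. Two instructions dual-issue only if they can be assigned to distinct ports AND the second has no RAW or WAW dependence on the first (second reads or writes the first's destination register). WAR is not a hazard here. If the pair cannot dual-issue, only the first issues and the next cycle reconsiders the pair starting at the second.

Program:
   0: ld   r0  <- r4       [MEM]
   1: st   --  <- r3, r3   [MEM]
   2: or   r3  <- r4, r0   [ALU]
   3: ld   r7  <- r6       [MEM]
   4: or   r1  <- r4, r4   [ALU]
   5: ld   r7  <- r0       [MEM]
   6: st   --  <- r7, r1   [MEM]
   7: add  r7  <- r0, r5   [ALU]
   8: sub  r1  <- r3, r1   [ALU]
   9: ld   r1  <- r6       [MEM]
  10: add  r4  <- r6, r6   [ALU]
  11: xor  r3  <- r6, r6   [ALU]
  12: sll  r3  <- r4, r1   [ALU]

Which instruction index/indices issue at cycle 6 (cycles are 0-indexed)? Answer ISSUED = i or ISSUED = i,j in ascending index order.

t=0 i0:ld ; no-port MEM/MEM
t=1 i1+i2:st;or ; dual
t=2 i3+i4:ld;or ; dual
t=3 i5:ld ; no-port MEM/MEM
t=4 i6+i7:st;add ; dual
t=5 i8:sub ; WAW r1
t=6 i9+i10:ld;add ; dual
t=7 i11:xor ; WAW r3
t=8 i12:sll ; tail

ISSUED = 9,10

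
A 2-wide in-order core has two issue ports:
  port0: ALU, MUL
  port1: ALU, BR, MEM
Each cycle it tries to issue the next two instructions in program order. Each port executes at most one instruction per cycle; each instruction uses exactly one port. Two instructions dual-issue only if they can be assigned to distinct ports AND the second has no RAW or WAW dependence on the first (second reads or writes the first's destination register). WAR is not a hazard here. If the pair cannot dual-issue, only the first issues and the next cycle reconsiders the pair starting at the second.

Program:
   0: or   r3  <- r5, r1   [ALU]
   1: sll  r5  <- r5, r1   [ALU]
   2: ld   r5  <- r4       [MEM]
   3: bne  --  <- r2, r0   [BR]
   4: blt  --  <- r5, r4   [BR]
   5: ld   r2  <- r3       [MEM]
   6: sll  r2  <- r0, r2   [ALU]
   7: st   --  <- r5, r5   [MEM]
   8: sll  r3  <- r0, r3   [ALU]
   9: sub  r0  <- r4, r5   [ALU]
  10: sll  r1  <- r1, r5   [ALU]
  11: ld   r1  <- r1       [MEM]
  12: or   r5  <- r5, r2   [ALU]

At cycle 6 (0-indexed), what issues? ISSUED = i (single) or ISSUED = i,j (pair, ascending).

0. or.ALU+sll.ALU @i0/i1  | dual
1. ld.MEM @i2  | no-port MEM/BR
2. bne.BR @i3  | no-port BR/BR
3. blt.BR @i4  | no-port BR/MEM
4. ld.MEM @i5  | RAW+WAW r2
5. sll.ALU+st.MEM @i6/i7  | dual
6. sll.ALU+sub.ALU @i8/i9  | dual
7. sll.ALU @i10  | RAW+WAW r1
8. ld.MEM+or.ALU @i11/i12  | dual

ISSUED = 8,9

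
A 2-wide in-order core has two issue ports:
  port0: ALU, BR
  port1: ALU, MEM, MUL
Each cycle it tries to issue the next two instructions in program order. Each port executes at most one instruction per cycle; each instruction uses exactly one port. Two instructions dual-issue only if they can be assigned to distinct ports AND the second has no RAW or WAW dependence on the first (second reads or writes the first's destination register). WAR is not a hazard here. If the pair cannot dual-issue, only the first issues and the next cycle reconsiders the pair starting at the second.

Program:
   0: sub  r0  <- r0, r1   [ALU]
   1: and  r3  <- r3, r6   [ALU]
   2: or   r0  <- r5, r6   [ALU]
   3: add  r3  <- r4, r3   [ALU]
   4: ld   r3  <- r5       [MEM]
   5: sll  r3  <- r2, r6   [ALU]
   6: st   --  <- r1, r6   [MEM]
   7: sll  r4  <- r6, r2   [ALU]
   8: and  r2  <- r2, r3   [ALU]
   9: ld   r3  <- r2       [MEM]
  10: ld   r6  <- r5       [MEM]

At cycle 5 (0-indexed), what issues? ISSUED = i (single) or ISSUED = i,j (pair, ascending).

t=0 i0&i1:sub.ALU+and.ALU ; dual
t=1 i2&i3:or.ALU+add.ALU ; dual
t=2 i4:ld.MEM ; WAW r3
t=3 i5&i6:sll.ALU+st.MEM ; dual
t=4 i7&i8:sll.ALU+and.ALU ; dual
t=5 i9:ld.MEM ; no-port MEM/MEM
t=6 i10:ld.MEM ; tail

ISSUED = 9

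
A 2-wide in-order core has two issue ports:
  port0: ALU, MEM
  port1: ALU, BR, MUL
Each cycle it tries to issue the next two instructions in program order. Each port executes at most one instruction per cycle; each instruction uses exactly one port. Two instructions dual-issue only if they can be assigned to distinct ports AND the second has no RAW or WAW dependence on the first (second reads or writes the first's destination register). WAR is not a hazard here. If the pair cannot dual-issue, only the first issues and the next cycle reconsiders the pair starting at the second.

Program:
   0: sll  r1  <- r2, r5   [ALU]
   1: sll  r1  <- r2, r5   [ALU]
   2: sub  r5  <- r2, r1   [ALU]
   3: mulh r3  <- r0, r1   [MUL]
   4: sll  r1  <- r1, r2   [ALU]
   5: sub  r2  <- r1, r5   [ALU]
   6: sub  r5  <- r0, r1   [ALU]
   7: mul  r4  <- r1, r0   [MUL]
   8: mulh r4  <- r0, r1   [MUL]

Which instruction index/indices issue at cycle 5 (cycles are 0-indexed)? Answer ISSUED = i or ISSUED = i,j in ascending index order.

ISSUED = 7

[0] i0  sll  -- WAW r1
[1] i1  sll  -- RAW r1
[2] i2&i3  sub/mulh  -- pair
[3] i4  sll  -- RAW r1
[4] i5&i6  sub/sub  -- pair
[5] i7  mul  -- no-port MUL/MUL
[6] i8  mulh  -- tail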